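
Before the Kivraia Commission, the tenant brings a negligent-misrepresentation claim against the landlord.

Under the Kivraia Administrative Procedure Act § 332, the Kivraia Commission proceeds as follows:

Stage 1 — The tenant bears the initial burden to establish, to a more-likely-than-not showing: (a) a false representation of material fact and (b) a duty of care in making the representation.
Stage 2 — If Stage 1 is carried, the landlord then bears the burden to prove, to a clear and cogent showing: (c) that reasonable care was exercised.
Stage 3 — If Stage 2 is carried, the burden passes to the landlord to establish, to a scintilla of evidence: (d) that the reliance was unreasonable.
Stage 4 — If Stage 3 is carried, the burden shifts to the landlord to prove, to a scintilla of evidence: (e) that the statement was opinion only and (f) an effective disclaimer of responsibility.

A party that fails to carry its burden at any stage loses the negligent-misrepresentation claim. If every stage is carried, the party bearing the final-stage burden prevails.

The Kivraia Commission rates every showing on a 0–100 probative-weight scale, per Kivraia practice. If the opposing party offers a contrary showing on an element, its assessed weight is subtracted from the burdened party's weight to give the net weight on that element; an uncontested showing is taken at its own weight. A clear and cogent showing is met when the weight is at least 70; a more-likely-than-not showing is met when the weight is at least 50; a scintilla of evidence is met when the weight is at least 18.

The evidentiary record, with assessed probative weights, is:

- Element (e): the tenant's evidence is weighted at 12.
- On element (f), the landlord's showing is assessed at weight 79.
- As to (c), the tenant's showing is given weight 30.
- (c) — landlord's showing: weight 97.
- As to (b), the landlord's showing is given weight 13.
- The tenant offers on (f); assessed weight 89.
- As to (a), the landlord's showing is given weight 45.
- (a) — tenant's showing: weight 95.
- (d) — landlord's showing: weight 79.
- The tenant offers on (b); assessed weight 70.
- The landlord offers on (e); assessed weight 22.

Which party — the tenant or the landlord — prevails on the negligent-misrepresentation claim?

Stage 1 (tenant, a more-likely-than-not showing, weight is at least 50): (a) net 95−45=50 ≥ 50 — meets; (b) net 70−13=57 ≥ 50 — meets.
  Stage 1 is satisfied; the onus moves to the landlord.
Stage 2 (landlord, a clear and cogent showing, weight is at least 70): (c) net 97−30=67 < 70 — fails.
  Not every element is met, so the landlord fails to carry Stage 2.
The analysis ends at Stage 2; the tenant prevails.

tenant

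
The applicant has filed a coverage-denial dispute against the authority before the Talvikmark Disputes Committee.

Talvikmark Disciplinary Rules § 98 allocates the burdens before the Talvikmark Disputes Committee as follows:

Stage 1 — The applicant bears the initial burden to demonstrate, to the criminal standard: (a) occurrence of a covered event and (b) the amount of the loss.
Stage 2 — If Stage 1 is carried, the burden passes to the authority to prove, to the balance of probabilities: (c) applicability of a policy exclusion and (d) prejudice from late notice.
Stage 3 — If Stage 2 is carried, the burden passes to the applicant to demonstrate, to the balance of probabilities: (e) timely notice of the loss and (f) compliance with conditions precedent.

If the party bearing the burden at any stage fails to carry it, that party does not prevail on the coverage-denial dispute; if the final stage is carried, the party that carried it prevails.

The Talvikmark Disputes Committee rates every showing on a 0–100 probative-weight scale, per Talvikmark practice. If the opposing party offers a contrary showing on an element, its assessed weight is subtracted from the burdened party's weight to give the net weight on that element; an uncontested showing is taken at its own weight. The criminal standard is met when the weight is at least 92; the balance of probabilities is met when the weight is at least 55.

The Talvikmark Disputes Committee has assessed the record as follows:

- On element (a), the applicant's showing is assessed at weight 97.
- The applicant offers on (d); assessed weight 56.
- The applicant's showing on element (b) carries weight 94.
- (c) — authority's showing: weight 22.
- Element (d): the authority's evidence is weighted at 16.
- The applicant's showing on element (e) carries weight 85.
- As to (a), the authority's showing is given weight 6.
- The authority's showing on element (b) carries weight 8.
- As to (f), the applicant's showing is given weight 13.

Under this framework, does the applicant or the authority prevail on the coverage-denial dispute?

authority

At Stage 1 the applicant must meet the criminal standard (weight is at least 92): on (a) the weight is 97 less the opposing 6 gives net 91, < 92, so (a) does not meet the standard; on (b) the weight is 94 less the opposing 8 gives net 86, which does not reach 92, so (b) does not meet the standard.
  The applicant does not carry Stage 1.
The analysis ends at Stage 1; the authority prevails.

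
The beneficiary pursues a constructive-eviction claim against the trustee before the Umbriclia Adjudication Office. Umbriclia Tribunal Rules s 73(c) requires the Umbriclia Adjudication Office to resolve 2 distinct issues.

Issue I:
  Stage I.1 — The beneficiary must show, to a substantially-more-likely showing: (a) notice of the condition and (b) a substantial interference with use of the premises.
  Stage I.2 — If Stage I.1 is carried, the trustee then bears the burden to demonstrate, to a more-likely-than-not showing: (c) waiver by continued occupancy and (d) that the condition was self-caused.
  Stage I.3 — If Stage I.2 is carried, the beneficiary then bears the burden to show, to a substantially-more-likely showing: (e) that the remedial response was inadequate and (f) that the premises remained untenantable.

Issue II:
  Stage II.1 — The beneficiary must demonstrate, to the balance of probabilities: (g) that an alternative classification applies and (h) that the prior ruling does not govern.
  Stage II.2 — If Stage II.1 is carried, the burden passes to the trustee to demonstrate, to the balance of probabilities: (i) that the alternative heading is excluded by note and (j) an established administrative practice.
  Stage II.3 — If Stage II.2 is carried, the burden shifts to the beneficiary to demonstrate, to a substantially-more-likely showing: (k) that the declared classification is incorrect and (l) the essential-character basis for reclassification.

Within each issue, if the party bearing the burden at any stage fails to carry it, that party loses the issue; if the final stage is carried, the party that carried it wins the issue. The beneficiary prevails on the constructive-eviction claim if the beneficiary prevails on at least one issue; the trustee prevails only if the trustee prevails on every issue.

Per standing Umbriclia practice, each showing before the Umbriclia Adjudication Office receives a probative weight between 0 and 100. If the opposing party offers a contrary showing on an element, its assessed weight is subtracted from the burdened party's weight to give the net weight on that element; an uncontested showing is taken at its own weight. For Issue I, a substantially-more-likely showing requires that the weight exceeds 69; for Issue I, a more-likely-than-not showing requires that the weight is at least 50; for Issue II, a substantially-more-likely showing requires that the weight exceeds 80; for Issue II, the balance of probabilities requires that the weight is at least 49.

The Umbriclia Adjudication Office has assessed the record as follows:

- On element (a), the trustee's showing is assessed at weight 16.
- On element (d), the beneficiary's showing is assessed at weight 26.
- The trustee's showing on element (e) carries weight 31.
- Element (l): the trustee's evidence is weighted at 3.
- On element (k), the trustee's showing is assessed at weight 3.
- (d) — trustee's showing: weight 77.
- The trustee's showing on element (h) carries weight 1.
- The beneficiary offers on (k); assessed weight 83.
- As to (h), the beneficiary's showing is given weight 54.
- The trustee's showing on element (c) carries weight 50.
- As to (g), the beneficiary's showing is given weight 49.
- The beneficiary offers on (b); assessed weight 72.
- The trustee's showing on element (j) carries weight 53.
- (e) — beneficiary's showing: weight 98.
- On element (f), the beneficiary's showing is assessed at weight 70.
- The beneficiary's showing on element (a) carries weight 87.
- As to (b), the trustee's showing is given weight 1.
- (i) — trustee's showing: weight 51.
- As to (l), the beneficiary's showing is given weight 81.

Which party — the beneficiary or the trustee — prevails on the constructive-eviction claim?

trustee

— Issue I —
At Stage I.1 the beneficiary must meet a substantially-more-likely showing (weight exceeds 69): on (a) the weight is 87 less the opposing 16 gives net 71, which does exceed 69, so (a) meets the standard; on (b) the weight is 72 less the opposing 1 gives net 71, > 69, so (b) meets the standard.
  Stage I.1 is satisfied; the onus moves to the trustee.
At Stage I.2 the trustee must meet a more-likely-than-not showing (weight is at least 50): on (c) the weight is 50, which does reach 50, so (c) meets the standard; on (d) the weight is 77 less the opposing 26 gives net 51, which does reach 50, so (d) meets the standard.
  The trustee carries Stage I.2; the beneficiary now bears the burden.
At Stage I.3 the beneficiary must meet a substantially-more-likely showing (weight exceeds 69): on (e) the weight is 98 less the opposing 31 gives net 67, ≤ 69, so (e) does not meet the standard; on (f) the weight is 70, which does exceed 69, so (f) meets the standard.
  The beneficiary does not carry Stage I.3.
The analysis ends at Stage I.3; the trustee prevails on this issue.
— Issue II —
Stage II.1 (beneficiary, the balance of probabilities, weight is at least 49): (g) 49 ≥ 49 — meets; (h) net 54−1=53 ≥ 49 — meets.
  The beneficiary carries Stage II.1; the trustee now bears the burden.
Stage II.2 (trustee, the balance of probabilities, weight is at least 49): (i) 51 ≥ 49 — meets; (j) 53 ≥ 49 — meets.
  Stage II.2 is satisfied; the onus moves to the beneficiary.
Stage II.3 (beneficiary, a substantially-more-likely showing, weight exceeds 80): (k) net 83−3=80 ≤ 80 — fails; (l) net 81−3=78 ≤ 80 — fails.
  The beneficiary does not carry Stage II.3.
The trustee prevails on this issue.
Per-issue: Issue I → trustee; Issue II → trustee. The beneficiary must prevail on at least one issue; overall, the trustee prevails.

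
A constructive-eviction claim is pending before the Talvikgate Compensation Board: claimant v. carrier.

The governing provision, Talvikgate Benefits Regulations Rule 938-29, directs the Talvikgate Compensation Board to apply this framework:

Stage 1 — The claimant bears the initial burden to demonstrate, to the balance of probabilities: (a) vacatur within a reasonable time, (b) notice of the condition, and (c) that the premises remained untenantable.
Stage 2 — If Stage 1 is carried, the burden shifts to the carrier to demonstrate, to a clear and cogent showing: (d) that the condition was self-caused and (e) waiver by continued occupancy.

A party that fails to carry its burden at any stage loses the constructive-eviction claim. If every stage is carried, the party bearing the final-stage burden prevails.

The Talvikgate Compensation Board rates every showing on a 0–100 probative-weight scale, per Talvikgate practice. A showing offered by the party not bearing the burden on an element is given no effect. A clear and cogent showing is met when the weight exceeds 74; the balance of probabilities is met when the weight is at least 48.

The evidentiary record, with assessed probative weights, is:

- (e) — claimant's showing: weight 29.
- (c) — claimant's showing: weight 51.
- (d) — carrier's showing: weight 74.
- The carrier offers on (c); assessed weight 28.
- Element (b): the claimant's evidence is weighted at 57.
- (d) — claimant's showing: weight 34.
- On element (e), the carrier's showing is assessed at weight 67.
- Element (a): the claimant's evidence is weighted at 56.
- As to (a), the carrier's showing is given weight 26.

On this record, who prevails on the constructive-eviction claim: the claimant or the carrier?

claimant

Stage 1 (claimant, the balance of probabilities, weight is at least 48): (a) 56 (carrier's 26 disregarded) ≥ 48 — meets; (b) 57 ≥ 48 — meets; (c) 51 (carrier's 28 disregarded) ≥ 48 — meets.
  Stage 1 carried; the burden shifts to the carrier.
Stage 2 (carrier, a clear and cogent showing, weight exceeds 74): (d) 74 (claimant's 34 disregarded) ≤ 74 — fails; (e) 67 (claimant's 29 disregarded) ≤ 74 — fails.
  Stage 2 not carried; the carrier fails its burden.
So the claimant prevails.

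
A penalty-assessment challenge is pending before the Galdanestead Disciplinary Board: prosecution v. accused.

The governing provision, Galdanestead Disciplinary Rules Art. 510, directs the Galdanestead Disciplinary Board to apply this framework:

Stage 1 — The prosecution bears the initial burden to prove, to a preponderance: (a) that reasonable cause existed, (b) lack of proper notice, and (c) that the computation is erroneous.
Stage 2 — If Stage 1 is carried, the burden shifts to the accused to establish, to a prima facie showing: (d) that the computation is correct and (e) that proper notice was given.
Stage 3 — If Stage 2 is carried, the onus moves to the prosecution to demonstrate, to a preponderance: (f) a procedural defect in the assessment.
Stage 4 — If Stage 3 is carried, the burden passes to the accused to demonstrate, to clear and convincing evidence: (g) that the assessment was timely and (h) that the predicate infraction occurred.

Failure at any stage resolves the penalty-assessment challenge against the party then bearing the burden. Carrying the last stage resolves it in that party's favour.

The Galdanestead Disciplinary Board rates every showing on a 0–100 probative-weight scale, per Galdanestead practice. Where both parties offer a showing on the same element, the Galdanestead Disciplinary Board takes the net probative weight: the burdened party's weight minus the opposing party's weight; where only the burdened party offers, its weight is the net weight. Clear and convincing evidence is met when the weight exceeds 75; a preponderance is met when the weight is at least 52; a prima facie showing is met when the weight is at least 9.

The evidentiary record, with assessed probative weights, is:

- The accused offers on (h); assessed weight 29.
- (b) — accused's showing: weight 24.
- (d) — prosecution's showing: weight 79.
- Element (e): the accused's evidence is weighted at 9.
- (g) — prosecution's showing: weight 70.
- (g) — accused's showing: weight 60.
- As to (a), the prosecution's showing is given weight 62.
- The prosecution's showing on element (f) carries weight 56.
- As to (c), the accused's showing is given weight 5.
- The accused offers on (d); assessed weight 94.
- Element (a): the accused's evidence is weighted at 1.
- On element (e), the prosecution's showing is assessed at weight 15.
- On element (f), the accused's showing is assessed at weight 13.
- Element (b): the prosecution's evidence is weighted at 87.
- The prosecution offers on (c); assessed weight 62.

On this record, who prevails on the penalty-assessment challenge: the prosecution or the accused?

prosecution

Stage 1 — burden on prosecution; standard: a preponderance (weight is at least 52).
    (a): 62 − 1 = 61 ≥ 52 [met]
    (b): 87 − 24 = 63 ≥ 52 [met]
    (c): 62 − 5 = 57 ≥ 52 [met]
  All elements met. The burden passes to the accused.
Stage 2 — burden on accused; standard: a prima facie showing (weight is at least 9).
    (d): 94 − 79 = 15 ≥ 9 [met]
    (e): 9 − 15 = -6 < 9 [not met]
  Stage 2 not carried; the accused fails its burden.
So the prosecution prevails.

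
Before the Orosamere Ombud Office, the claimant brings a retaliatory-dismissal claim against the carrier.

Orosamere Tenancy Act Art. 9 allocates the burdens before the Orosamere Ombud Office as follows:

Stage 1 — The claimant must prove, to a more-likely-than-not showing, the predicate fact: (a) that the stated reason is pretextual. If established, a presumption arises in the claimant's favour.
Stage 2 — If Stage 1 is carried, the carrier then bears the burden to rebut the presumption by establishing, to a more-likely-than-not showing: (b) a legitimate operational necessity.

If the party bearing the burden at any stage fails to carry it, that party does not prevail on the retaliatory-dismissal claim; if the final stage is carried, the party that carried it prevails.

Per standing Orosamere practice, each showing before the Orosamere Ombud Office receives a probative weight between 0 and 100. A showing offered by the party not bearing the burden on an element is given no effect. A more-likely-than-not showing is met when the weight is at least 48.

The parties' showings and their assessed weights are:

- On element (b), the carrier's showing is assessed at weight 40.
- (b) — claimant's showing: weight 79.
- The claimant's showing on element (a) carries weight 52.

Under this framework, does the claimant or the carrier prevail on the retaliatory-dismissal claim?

Stage 1 — burden on claimant; standard: a more-likely-than-not showing (weight is at least 48).
    (a): 52 ≥ 48 [met]
  All elements met. The burden passes to the carrier.
Stage 2 — burden on carrier; standard: a more-likely-than-not showing (weight is at least 48).
    (b): 40 (claimant's 79 disregarded) < 48 [not met]
  Stage 2 not carried; the carrier fails its burden.
The claimant prevails.

claimant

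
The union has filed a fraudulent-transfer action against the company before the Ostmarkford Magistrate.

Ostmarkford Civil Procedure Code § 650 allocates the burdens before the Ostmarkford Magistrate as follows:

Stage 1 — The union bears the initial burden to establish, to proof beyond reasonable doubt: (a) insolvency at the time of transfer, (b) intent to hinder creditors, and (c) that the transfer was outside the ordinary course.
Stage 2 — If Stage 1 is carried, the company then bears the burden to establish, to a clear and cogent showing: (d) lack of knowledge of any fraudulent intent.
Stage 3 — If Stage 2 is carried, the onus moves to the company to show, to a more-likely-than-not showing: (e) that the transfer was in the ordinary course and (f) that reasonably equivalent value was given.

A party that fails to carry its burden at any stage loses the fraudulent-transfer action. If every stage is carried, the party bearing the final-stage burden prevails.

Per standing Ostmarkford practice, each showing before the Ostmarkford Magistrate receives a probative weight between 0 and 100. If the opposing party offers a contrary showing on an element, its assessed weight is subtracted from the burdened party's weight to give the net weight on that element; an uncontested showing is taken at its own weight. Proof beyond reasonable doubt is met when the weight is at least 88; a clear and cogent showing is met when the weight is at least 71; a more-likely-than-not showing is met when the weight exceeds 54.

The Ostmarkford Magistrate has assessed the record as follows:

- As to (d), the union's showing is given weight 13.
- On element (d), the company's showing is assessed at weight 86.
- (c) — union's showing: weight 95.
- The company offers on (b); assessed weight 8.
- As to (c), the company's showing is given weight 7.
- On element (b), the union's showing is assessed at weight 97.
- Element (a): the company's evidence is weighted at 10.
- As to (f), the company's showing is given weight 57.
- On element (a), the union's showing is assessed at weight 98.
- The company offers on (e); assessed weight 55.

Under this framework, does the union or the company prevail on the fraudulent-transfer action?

company

At Stage 1 the union must meet proof beyond reasonable doubt (weight is at least 88): on (a) the weight is 98 less the opposing 10 gives net 88, ≥ 88, so (a) meets the standard; on (b) the weight is 97 less the opposing 8 gives net 89, which does reach 88, so (b) meets the standard; on (c) the weight is 95 less the opposing 7 gives net 88, which does reach 88, so (c) meets the standard.
  The union carries Stage 1; the company now bears the burden.
At Stage 2 the company must meet a clear and cogent showing (weight is at least 71): on (d) the weight is 86 less the opposing 13 gives net 73, which does reach 71, so (d) meets the standard.
  Stage 2 is satisfied; the company continues to bear the burden.
At Stage 3 the company must meet a more-likely-than-not showing (weight exceeds 54): on (e) the weight is 55, > 54, so (e) meets the standard; on (f) the weight is 57, > 54, so (f) meets the standard.
  The company carries the last stage.
Every stage carried; the company prevails.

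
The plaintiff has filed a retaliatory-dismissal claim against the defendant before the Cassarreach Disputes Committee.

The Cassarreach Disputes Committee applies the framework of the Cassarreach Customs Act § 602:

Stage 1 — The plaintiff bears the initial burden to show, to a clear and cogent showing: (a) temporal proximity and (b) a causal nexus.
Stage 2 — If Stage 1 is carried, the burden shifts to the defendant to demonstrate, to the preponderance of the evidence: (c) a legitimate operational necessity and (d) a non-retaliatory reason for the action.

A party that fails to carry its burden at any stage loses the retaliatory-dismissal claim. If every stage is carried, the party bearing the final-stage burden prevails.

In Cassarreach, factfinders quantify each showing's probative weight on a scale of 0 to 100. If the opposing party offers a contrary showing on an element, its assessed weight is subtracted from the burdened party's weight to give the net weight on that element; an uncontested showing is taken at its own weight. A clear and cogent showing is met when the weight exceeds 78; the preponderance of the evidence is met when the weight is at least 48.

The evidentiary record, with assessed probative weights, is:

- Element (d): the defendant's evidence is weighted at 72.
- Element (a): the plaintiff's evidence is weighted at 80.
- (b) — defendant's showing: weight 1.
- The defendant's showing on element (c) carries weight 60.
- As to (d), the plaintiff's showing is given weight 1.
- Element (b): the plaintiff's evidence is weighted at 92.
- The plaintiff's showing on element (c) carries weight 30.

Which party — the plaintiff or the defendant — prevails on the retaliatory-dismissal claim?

Stage 1 (plaintiff, a clear and cogent showing, weight exceeds 78): (a) 80 > 78 — meets; (b) net 92−1=91 > 78 — meets.
  The plaintiff carries Stage 1; the defendant now bears the burden.
Stage 2 (defendant, the preponderance of the evidence, weight is at least 48): (c) net 60−30=30 < 48 — fails; (d) net 72−1=71 ≥ 48 — meets.
  Stage 2 not carried; the defendant fails its burden.
The plaintiff prevails.

plaintiff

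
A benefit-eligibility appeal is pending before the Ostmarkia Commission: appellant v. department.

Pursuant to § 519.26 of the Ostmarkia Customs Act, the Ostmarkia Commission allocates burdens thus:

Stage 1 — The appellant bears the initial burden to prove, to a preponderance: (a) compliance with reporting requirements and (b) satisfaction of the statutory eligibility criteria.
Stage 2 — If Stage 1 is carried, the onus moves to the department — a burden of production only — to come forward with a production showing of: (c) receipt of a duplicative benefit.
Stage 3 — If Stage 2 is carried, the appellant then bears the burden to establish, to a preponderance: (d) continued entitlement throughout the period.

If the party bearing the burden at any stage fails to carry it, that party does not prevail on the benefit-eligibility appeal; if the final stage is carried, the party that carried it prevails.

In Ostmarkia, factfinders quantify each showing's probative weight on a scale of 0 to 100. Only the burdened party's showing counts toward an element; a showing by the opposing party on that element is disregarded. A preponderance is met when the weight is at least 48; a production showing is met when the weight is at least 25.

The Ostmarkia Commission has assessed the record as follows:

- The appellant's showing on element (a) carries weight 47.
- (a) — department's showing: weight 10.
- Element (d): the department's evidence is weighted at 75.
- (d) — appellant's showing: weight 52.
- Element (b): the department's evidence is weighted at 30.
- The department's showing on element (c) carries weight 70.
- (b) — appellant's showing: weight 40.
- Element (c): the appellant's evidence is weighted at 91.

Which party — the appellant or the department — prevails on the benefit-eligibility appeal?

Stage 1 — burden on appellant; standard: a preponderance (weight is at least 48).
    (a): 47 (department's 10 disregarded) < 48 [not met]
    (b): 40 (department's 30 disregarded) < 48 [not met]
  Not every element is met, so the appellant fails to carry Stage 1.
So the department prevails.

department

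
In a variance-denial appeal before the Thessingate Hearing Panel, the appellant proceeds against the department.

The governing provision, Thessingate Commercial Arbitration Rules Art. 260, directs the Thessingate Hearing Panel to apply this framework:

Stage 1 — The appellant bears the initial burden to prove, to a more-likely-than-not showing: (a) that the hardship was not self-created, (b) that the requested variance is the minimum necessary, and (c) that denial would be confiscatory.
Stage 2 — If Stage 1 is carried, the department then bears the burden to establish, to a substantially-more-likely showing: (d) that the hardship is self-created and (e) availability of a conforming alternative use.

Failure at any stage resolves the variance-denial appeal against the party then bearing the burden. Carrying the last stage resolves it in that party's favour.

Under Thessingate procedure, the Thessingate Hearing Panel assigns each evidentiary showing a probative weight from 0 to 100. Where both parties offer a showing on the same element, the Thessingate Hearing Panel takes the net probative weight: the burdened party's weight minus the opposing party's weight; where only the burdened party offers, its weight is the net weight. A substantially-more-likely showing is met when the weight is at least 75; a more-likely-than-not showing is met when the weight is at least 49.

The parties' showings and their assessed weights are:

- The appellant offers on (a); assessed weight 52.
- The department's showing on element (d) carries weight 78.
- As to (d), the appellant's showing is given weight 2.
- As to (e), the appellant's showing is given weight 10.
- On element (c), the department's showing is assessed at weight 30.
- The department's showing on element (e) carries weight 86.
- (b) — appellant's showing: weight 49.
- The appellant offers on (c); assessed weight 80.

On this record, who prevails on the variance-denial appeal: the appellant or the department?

Stage 1 — burden on appellant; standard: a more-likely-than-not showing (weight is at least 49).
    (a): 52 ≥ 49 [met]
    (b): 49 ≥ 49 [met]
    (c): 80 − 30 = 50 ≥ 49 [met]
  Stage 1 is satisfied; the onus moves to the department.
Stage 2 — burden on department; standard: a substantially-more-likely showing (weight is at least 75).
    (d): 78 − 2 = 76 ≥ 75 [met]
    (e): 86 − 10 = 76 ≥ 75 [met]
  All elements met at the final stage.
Every stage carried; the department prevails.

department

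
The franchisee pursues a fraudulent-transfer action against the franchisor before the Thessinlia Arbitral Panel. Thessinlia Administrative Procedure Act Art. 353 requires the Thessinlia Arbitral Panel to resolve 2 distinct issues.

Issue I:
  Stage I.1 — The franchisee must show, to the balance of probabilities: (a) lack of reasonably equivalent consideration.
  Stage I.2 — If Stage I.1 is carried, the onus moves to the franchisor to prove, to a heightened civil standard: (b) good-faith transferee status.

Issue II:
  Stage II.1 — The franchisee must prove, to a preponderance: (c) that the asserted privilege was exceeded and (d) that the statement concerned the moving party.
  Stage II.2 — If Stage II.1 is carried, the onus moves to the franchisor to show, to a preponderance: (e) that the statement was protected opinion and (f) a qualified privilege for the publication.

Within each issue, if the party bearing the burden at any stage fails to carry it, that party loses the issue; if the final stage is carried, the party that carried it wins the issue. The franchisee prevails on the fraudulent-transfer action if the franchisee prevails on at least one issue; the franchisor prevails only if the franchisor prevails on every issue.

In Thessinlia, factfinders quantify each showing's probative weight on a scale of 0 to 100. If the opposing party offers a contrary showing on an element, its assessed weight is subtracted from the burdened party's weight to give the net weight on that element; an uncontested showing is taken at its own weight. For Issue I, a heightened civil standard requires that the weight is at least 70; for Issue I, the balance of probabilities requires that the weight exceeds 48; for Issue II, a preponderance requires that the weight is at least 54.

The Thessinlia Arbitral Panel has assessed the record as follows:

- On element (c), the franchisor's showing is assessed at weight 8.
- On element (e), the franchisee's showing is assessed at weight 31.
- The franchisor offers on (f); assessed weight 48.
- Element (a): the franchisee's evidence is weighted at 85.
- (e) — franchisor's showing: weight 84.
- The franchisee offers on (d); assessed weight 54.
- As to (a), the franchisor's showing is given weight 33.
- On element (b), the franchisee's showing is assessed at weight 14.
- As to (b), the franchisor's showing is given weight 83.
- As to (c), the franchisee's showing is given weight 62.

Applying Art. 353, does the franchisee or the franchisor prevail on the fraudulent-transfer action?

franchisee

— Issue I —
At Stage I.1 the franchisee must meet the balance of probabilities (weight exceeds 48): on (a) the weight is 85 less the opposing 33 gives net 52, > 48, so (a) meets the standard.
  Stage I.1 carried; the burden shifts to the franchisor.
At Stage I.2 the franchisor must meet a heightened civil standard (weight is at least 70): on (b) the weight is 83 less the opposing 14 gives net 69, < 70, so (b) does not meet the standard.
  The franchisor does not carry Stage I.2.
The analysis ends at Stage I.2; the franchisee prevails on this issue.
— Issue II —
At Stage II.1 the franchisee must meet a preponderance (weight is at least 54): on (c) the weight is 62 less the opposing 8 gives net 54, ≥ 54, so (c) meets the standard; on (d) the weight is 54, ≥ 54, so (d) meets the standard.
  All elements met. The burden passes to the franchisor.
At Stage II.2 the franchisor must meet a preponderance (weight is at least 54): on (e) the weight is 84 less the opposing 31 gives net 53, < 54, so (e) does not meet the standard; on (f) the weight is 48, which does not reach 54, so (f) does not meet the standard.
  Stage II.2 not carried; the franchisor fails its burden.
So the franchisee prevails on this issue.
Per-issue: Issue I → franchisee; Issue II → franchisee. The franchisee must prevail on at least one issue; overall, the franchisee prevails.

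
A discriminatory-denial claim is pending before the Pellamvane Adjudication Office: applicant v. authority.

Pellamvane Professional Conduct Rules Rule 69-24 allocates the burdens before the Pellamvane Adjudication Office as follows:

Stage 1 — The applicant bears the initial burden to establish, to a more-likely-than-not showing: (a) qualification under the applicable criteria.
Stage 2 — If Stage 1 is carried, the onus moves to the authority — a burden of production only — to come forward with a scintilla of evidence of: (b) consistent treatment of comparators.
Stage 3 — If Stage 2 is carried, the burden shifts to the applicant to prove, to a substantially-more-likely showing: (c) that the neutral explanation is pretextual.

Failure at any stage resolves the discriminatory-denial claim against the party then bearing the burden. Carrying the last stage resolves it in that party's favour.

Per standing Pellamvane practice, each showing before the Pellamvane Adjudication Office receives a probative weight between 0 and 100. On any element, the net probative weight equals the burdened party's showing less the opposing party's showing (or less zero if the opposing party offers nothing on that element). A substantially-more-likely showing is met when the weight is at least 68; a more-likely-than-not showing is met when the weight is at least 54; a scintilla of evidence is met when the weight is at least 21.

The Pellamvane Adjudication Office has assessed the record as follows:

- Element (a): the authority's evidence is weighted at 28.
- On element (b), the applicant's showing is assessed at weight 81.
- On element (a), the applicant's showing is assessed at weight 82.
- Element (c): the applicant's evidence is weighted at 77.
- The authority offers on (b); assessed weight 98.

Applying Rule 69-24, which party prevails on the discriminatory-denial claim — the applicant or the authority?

applicant

Stage 1 — burden on applicant; standard: a more-likely-than-not showing (weight is at least 54).
    (a): 82 − 28 = 54 ≥ 54 [met]
  The applicant carries Stage 1; the authority now bears the burden.
Stage 2 — burden on authority; standard: a scintilla of evidence (weight is at least 21).
    (b): 98 − 81 = 17 < 21 [not met]
  Stage 2 not carried; the authority fails its burden.
So the applicant prevails.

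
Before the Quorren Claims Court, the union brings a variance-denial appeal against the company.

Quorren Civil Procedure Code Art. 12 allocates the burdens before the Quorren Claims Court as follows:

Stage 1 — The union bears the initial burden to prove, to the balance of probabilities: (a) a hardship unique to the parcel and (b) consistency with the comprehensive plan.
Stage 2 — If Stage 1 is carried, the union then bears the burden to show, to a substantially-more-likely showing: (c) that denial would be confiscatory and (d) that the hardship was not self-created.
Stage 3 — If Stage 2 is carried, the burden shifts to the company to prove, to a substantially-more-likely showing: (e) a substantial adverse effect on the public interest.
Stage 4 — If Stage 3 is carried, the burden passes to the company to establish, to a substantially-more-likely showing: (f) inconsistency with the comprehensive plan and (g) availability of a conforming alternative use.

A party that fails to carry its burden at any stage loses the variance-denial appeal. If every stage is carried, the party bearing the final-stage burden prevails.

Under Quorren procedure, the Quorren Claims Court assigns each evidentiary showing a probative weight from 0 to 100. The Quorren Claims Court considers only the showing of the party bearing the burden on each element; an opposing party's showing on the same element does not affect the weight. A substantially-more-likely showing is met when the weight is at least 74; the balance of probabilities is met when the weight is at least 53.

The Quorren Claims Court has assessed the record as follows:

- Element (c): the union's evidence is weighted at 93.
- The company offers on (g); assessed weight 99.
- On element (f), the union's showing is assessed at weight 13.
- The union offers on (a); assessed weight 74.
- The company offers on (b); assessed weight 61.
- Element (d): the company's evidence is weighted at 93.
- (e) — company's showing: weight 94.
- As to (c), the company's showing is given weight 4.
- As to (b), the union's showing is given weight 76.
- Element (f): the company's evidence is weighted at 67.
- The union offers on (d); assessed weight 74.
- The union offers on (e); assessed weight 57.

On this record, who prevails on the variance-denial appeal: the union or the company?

At Stage 1 the union must meet the balance of probabilities (weight is at least 53): on (a) the weight is 74, ≥ 53, so (a) meets the standard; on (b) the weight is 76 (the company's 61 is given no effect), which does reach 53, so (b) meets the standard.
  Stage 1 is satisfied; the union continues to bear the burden.
At Stage 2 the union must meet a substantially-more-likely showing (weight is at least 74): on (c) the weight is 93 (the company's 4 is given no effect), ≥ 74, so (c) meets the standard; on (d) the weight is 74 (the company's 93 is given no effect), which does reach 74, so (d) meets the standard.
  The union carries Stage 2; the company now bears the burden.
At Stage 3 the company must meet a substantially-more-likely showing (weight is at least 74): on (e) the weight is 94 (the union's 57 is given no effect), which does reach 74, so (e) meets the standard.
  Stage 3 carried; the burden remains with the company.
At Stage 4 the company must meet a substantially-more-likely showing (weight is at least 74): on (f) the weight is 67 (the union's 13 is given no effect), which does not reach 74, so (f) does not meet the standard; on (g) the weight is 99, ≥ 74, so (g) meets the standard.
  Stage 4 not carried; the company fails its burden.
The union prevails.

union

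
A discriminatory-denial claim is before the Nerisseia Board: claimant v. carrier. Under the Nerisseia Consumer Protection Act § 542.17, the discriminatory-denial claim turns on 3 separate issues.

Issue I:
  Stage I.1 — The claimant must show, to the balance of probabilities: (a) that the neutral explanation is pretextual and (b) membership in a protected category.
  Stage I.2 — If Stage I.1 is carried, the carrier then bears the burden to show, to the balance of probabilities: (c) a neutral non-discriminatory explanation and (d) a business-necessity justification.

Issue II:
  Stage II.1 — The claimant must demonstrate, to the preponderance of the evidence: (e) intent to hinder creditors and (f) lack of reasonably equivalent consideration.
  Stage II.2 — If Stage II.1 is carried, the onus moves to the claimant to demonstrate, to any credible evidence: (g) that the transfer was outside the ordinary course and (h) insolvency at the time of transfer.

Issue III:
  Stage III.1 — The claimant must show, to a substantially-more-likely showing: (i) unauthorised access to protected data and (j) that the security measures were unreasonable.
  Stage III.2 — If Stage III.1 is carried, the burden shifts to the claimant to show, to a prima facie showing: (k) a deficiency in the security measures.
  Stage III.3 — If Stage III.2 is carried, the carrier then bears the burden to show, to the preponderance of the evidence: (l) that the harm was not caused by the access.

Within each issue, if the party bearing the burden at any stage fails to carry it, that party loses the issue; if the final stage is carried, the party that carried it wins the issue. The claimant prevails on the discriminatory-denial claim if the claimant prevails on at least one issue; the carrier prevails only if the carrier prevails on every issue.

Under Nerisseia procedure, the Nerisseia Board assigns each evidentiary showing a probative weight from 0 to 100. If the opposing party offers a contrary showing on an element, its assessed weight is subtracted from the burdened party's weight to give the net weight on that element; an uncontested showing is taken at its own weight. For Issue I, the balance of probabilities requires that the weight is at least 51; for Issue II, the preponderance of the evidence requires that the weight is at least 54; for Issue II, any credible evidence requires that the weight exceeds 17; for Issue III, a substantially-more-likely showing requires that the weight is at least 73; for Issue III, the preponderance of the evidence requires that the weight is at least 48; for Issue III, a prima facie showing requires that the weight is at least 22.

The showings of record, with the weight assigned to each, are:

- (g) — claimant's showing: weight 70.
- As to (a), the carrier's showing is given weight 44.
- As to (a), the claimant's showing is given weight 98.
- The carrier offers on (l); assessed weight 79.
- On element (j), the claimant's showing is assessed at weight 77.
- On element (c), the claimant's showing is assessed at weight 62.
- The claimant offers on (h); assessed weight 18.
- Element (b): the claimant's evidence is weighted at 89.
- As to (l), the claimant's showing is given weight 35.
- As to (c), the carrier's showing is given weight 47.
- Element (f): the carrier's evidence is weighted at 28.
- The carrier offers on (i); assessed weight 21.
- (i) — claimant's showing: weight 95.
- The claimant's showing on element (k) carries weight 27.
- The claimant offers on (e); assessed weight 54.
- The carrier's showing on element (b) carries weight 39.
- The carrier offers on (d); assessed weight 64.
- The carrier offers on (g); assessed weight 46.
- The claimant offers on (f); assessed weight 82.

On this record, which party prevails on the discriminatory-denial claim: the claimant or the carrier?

claimant

— Issue I —
Stage I.1 — burden on claimant; standard: the balance of probabilities (weight is at least 51).
    (a): 98 − 44 = 54 ≥ 51 [met]
    (b): 89 − 39 = 50 < 51 [not met]
  The claimant does not carry Stage I.1.
The analysis ends at Stage I.1; the carrier prevails on this issue.
— Issue II —
At Stage II.1 the claimant must meet the preponderance of the evidence (weight is at least 54): on (e) the weight is 54, which does reach 54, so (e) meets the standard; on (f) the weight is 82 less the opposing 28 gives net 54, which does reach 54, so (f) meets the standard.
  All elements met. The claimant retains the burden for Stage II.2.
At Stage II.2 the claimant must meet any credible evidence (weight exceeds 17): on (g) the weight is 70 less the opposing 46 gives net 24, which does exceed 17, so (g) meets the standard; on (h) the weight is 18, > 17, so (h) meets the standard.
  Stage II.2 carried; the final stage is satisfied.
All stages carried — the claimant prevails on this issue.
— Issue III —
At Stage III.1 the claimant must meet a substantially-more-likely showing (weight is at least 73): on (i) the weight is 95 less the opposing 21 gives net 74, ≥ 73, so (i) meets the standard; on (j) the weight is 77, ≥ 73, so (j) meets the standard.
  Stage III.1 carried; the burden remains with the claimant.
At Stage III.2 the claimant must meet a prima facie showing (weight is at least 22): on (k) the weight is 27, ≥ 22, so (k) meets the standard.
  Stage III.2 is satisfied; the onus moves to the carrier.
At Stage III.3 the carrier must meet the preponderance of the evidence (weight is at least 48): on (l) the weight is 79 less the opposing 35 gives net 44, which does not reach 48, so (l) does not meet the standard.
  The carrier does not carry Stage III.3.
So the claimant prevails on this issue.
Per-issue: Issue I → carrier; Issue II → claimant; Issue III → claimant. The claimant must prevail on at least one issue; overall, the claimant prevails.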